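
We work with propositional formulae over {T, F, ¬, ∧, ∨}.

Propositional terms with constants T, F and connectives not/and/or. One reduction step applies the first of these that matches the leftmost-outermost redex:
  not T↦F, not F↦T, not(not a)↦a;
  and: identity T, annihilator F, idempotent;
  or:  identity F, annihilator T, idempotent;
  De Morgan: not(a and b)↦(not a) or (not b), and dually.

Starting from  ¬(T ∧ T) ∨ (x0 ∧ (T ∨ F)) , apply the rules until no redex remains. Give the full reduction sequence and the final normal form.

Answer: normal form = x0  (in 6 steps)

Derivation:
  start: ¬(T ∧ T) ∨ (x0 ∧ (T ∨ F))
  step 1: (¬T ∨ ¬T) ∨ (x0 ∧ (T ∨ F))
  step 2: ¬T ∨ (x0 ∧ (T ∨ F))
  step 3: F ∨ (x0 ∧ (T ∨ F))
  step 4: x0 ∧ (T ∨ F)
  step 5: x0 ∧ T
  step 6: x0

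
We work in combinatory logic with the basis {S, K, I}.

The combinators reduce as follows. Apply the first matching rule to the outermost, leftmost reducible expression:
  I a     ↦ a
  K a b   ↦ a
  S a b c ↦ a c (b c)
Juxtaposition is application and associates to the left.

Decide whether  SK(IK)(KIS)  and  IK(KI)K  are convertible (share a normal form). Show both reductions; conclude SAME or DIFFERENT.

Term A:
  start: SK(IK)(KIS)
  →1  K(KIS)(IK(KIS))
  →2  KIS
  →3  I

Term B:
  start: IK(KI)K
  →1  K(KI)K
  →2  KI

Answer: DIFFERENT — A ⇓ I, B ⇓ KI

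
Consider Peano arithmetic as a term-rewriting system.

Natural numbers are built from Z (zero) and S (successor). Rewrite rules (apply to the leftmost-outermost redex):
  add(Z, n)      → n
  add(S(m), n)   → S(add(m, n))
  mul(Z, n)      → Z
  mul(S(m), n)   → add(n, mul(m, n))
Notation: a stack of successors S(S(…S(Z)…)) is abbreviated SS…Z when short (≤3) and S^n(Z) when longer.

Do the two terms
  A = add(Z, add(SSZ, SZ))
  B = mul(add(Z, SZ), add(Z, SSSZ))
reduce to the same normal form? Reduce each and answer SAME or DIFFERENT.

Term A:
  start: add(Z, add(SSZ, SZ))
  step 1: add(SSZ, SZ)
  step 2: S(add(SZ, SZ))
  step 3: S(S(add(Z, SZ)))
  step 4: SSSZ

Term B:
  start: mul(add(Z, SZ), add(Z, SSSZ))
  step 1: mul(SZ, add(Z, SSSZ))
  step 2: add(add(Z, SSSZ), mul(Z, add(Z, SSSZ)))
  step 3: add(SSSZ, mul(Z, add(Z, SSSZ)))
  step 4: S(add(SSZ, mul(Z, add(Z, SSSZ))))
  step 5: S(S(add(SZ, mul(Z, add(Z, SSSZ)))))
  step 6: S(S(S(add(Z, mul(Z, add(Z, SSSZ))))))
  step 7: S(S(S(mul(Z, add(Z, SSSZ)))))
  step 8: SSSZ

Answer: SAME — A ⇓ SSSZ, B ⇓ SSSZ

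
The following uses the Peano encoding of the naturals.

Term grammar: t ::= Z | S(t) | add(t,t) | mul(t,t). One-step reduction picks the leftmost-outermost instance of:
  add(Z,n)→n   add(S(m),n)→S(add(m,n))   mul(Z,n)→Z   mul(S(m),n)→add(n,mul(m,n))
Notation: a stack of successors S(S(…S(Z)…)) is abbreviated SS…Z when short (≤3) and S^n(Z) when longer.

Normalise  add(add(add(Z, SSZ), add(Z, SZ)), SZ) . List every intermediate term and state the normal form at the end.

  start: add(add(add(Z, SSZ), add(Z, SZ)), SZ)
  [1] add(add(SSZ, add(Z, SZ)), SZ)
  [2] add(S(add(SZ, add(Z, SZ))), SZ)
  [3] S(add(add(SZ, add(Z, SZ)), SZ))
  [4] S(add(S(add(Z, add(Z, SZ))), SZ))
  [5] S(S(add(add(Z, add(Z, SZ)), SZ)))
  [6] S(S(add(add(Z, SZ), SZ)))
  [7] S(S(add(SZ, SZ)))
  [8] S(S(S(add(Z, SZ))))
  [9] S^4(Z)

Answer: normal form = S^4(Z)  (in 9 steps)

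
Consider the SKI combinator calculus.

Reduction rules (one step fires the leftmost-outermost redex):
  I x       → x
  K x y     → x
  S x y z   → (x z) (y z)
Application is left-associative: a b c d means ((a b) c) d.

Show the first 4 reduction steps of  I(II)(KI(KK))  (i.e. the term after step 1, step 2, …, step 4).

  start: I(II)(KI(KK))
  step 1: II(KI(KK))
  step 2: I(KI(KK))
  step 3: KI(KK)
  step 4: I

Answer: after 4 steps: I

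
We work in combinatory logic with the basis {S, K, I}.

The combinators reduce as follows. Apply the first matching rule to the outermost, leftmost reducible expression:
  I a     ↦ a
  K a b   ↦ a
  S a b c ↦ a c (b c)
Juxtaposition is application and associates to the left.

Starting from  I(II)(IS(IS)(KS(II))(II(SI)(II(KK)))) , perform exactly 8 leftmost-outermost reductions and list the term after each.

Answer: after 8 steps: S(SI(II(KK)))(KS(II)(II(SI)(II(KK))))

Derivation:
  start: I(II)(IS(IS)(KS(II))(II(SI)(II(KK))))
  step 1: II(IS(IS)(KS(II))(II(SI)(II(KK))))
  step 2: I(IS(IS)(KS(II))(II(SI)(II(KK))))
  step 3: IS(IS)(KS(II))(II(SI)(II(KK)))
  step 4: S(IS)(KS(II))(II(SI)(II(KK)))
  step 5: IS(II(SI)(II(KK)))(KS(II)(II(SI)(II(KK))))
  step 6: S(II(SI)(II(KK)))(KS(II)(II(SI)(II(KK))))
  step 7: S(I(SI)(II(KK)))(KS(II)(II(SI)(II(KK))))
  step 8: S(SI(II(KK)))(KS(II)(II(SI)(II(KK))))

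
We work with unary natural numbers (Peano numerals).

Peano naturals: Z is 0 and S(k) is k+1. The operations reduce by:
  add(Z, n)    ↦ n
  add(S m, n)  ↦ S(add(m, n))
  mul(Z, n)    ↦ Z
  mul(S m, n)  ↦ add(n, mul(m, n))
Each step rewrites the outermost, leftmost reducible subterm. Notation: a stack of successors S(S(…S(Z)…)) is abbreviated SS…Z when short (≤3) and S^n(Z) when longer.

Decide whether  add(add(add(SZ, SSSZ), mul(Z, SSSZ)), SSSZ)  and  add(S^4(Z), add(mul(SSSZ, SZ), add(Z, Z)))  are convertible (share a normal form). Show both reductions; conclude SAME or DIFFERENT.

Answer: SAME — A ⇓ S^7(Z), B ⇓ S^7(Z)

Working:
Term A:
  start: add(add(add(SZ, SSSZ), mul(Z, SSSZ)), SSSZ)
  [1] add(add(S(add(Z, SSSZ)), mul(Z, SSSZ)), SSSZ)
  [2] add(S(add(add(Z, SSSZ), mul(Z, SSSZ))), SSSZ)
  [3] S(add(add(add(Z, SSSZ), mul(Z, SSSZ)), SSSZ))
  [4] S(add(add(SSSZ, mul(Z, SSSZ)), SSSZ))
  [5] S(add(S(add(SSZ, mul(Z, SSSZ))), SSSZ))
  [6] S(S(add(add(SSZ, mul(Z, SSSZ)), SSSZ)))
  [7] S(S(add(S(add(SZ, mul(Z, SSSZ))), SSSZ)))
  [8] S(S(S(add(add(SZ, mul(Z, SSSZ)), SSSZ))))
  [9] S(S(S(add(S(add(Z, mul(Z, SSSZ))), SSSZ))))
  [10] S(S(S(S(add(add(Z, mul(Z, SSSZ)), SSSZ)))))
  [11] S(S(S(S(add(mul(Z, SSSZ), SSSZ)))))
  [12] S(S(S(S(add(Z, SSSZ)))))
  [13] S^7(Z)

Term B:
  start: add(S^4(Z), add(mul(SSSZ, SZ), add(Z, Z)))
  [1] S(add(SSSZ, add(mul(SSSZ, SZ), add(Z, Z))))
  [2] S(S(add(SSZ, add(mul(SSSZ, SZ), add(Z, Z)))))
  [3] S(S(S(add(SZ, add(mul(SSSZ, SZ), add(Z, Z))))))
  [4] S(S(S(S(add(Z, add(mul(SSSZ, SZ), add(Z, Z)))))))
  [5] S(S(S(S(add(mul(SSSZ, SZ), add(Z, Z))))))
  [6] S(S(S(S(add(add(SZ, mul(SSZ, SZ)), add(Z, Z))))))
  [7] S(S(S(S(add(S(add(Z, mul(SSZ, SZ))), add(Z, Z))))))
  [8] S(S(S(S(S(add(add(Z, mul(SSZ, SZ)), add(Z, Z)))))))
  [9] S(S(S(S(S(add(mul(SSZ, SZ), add(Z, Z)))))))
  [10] S(S(S(S(S(add(add(SZ, mul(SZ, SZ)), add(Z, Z)))))))
  [11] S(S(S(S(S(add(S(add(Z, mul(SZ, SZ))), add(Z, Z)))))))
  [12] S(S(S(S(S(S(add(add(Z, mul(SZ, SZ)), add(Z, Z))))))))
  [13] S(S(S(S(S(S(add(mul(SZ, SZ), add(Z, Z))))))))
  [14] S(S(S(S(S(S(add(add(SZ, mul(Z, SZ)), add(Z, Z))))))))
  [15] S(S(S(S(S(S(add(S(add(Z, mul(Z, SZ))), add(Z, Z))))))))
  [16] S(S(S(S(S(S(S(add(add(Z, mul(Z, SZ)), add(Z, Z)))))))))
  [17] S(S(S(S(S(S(S(add(mul(Z, SZ), add(Z, Z)))))))))
  [18] S(S(S(S(S(S(S(add(Z, add(Z, Z)))))))))
  [19] S(S(S(S(S(S(S(add(Z, Z))))))))
  [20] S^7(Z)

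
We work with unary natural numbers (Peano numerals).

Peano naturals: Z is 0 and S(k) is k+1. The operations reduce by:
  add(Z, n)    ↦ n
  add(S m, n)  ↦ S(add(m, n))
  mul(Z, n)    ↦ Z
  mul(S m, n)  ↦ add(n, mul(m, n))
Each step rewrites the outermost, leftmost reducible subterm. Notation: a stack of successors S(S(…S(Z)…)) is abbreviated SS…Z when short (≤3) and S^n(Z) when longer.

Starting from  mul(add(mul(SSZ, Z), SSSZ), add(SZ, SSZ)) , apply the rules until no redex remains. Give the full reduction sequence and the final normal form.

  start: mul(add(mul(SSZ, Z), SSSZ), add(SZ, SSZ))
  step 1: mul(add(add(Z, mul(SZ, Z)), SSSZ), add(SZ, SSZ))
  step 2: mul(add(mul(SZ, Z), SSSZ), add(SZ, SSZ))
  step 3: mul(add(add(Z, mul(Z, Z)), SSSZ), add(SZ, SSZ))
  step 4: mul(add(mul(Z, Z), SSSZ), add(SZ, SSZ))
  step 5: mul(add(Z, SSSZ), add(SZ, SSZ))
  step 6: mul(SSSZ, add(SZ, SSZ))
  step 7: add(add(SZ, SSZ), mul(SSZ, add(SZ, SSZ)))
  step 8: add(S(add(Z, SSZ)), mul(SSZ, add(SZ, SSZ)))
  step 9: S(add(add(Z, SSZ), mul(SSZ, add(SZ, SSZ))))
  step 10: S(add(SSZ, mul(SSZ, add(SZ, SSZ))))
  step 11: S(S(add(SZ, mul(SSZ, add(SZ, SSZ)))))
  step 12: S(S(S(add(Z, mul(SSZ, add(SZ, SSZ))))))
  step 13: S(S(S(mul(SSZ, add(SZ, SSZ)))))
  step 14: S(S(S(add(add(SZ, SSZ), mul(SZ, add(SZ, SSZ))))))
  step 15: S(S(S(add(S(add(Z, SSZ)), mul(SZ, add(SZ, SSZ))))))
  step 16: S(S(S(S(add(add(Z, SSZ), mul(SZ, add(SZ, SSZ)))))))
  step 17: S(S(S(S(add(SSZ, mul(SZ, add(SZ, SSZ)))))))
  step 18: S(S(S(S(S(add(SZ, mul(SZ, add(SZ, SSZ))))))))
  step 19: S(S(S(S(S(S(add(Z, mul(SZ, add(SZ, SSZ)))))))))
  step 20: S(S(S(S(S(S(mul(SZ, add(SZ, SSZ))))))))
  step 21: S(S(S(S(S(S(add(add(SZ, SSZ), mul(Z, add(SZ, SSZ)))))))))
  step 22: S(S(S(S(S(S(add(S(add(Z, SSZ)), mul(Z, add(SZ, SSZ)))))))))
  step 23: S(S(S(S(S(S(S(add(add(Z, SSZ), mul(Z, add(SZ, SSZ))))))))))
  step 24: S(S(S(S(S(S(S(add(SSZ, mul(Z, add(SZ, SSZ))))))))))
  step 25: S(S(S(S(S(S(S(S(add(SZ, mul(Z, add(SZ, SSZ)))))))))))
  step 26: S(S(S(S(S(S(S(S(S(add(Z, mul(Z, add(SZ, SSZ))))))))))))
  step 27: S(S(S(S(S(S(S(S(S(mul(Z, add(SZ, SSZ)))))))))))
  step 28: S^9(Z)

Answer: normal form = S^9(Z)  (in 28 steps)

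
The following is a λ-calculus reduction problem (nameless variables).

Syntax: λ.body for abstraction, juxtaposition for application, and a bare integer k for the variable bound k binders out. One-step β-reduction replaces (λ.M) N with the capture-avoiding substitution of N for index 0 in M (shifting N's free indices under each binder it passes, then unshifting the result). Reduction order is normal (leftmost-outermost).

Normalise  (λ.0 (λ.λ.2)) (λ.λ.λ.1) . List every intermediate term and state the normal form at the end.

Answer: normal form = λ.λ.1  (in 2 steps)

Working:
  start: (λ.0 (λ.λ.2)) (λ.λ.λ.1)
  →1  (λ.λ.λ.1) (λ.λ.λ.λ.λ.1)
  →2  λ.λ.1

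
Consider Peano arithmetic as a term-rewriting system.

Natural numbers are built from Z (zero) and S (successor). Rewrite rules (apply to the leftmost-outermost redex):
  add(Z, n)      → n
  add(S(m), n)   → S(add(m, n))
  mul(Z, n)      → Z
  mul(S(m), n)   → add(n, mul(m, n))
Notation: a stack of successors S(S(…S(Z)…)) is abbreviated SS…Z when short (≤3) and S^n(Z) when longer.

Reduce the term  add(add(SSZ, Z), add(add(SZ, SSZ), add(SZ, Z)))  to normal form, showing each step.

  start: add(add(SSZ, Z), add(add(SZ, SSZ), add(SZ, Z)))
  [1] add(S(add(SZ, Z)), add(add(SZ, SSZ), add(SZ, Z)))
  [2] S(add(add(SZ, Z), add(add(SZ, SSZ), add(SZ, Z))))
  [3] S(add(S(add(Z, Z)), add(add(SZ, SSZ), add(SZ, Z))))
  [4] S(S(add(add(Z, Z), add(add(SZ, SSZ), add(SZ, Z)))))
  [5] S(S(add(Z, add(add(SZ, SSZ), add(SZ, Z)))))
  [6] S(S(add(add(SZ, SSZ), add(SZ, Z))))
  [7] S(S(add(S(add(Z, SSZ)), add(SZ, Z))))
  [8] S(S(S(add(add(Z, SSZ), add(SZ, Z)))))
  [9] S(S(S(add(SSZ, add(SZ, Z)))))
  [10] S(S(S(S(add(SZ, add(SZ, Z))))))
  [11] S(S(S(S(S(add(Z, add(SZ, Z)))))))
  [12] S(S(S(S(S(add(SZ, Z))))))
  [13] S(S(S(S(S(S(add(Z, Z)))))))
  [14] S^6(Z)

Answer: normal form = S^6(Z)  (in 14 steps)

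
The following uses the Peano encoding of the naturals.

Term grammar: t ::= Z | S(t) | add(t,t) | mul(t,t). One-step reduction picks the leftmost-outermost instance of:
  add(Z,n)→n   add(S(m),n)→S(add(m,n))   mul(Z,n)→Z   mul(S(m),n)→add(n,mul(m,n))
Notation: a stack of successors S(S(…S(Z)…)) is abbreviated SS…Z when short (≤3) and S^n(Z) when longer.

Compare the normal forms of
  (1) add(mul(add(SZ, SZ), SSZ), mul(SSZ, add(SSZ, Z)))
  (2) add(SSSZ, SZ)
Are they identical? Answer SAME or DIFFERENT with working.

Term A:
  start: add(mul(add(SZ, SZ), SSZ), mul(SSZ, add(SSZ, Z)))
  [1] add(mul(S(add(Z, SZ)), SSZ), mul(SSZ, add(SSZ, Z)))
  [2] add(add(SSZ, mul(add(Z, SZ), SSZ)), mul(SSZ, add(SSZ, Z)))
  [3] add(S(add(SZ, mul(add(Z, SZ), SSZ))), mul(SSZ, add(SSZ, Z)))
  [4] S(add(add(SZ, mul(add(Z, SZ), SSZ)), mul(SSZ, add(SSZ, Z))))
  [5] S(add(S(add(Z, mul(add(Z, SZ), SSZ))), mul(SSZ, add(SSZ, Z))))
  [6] S(S(add(add(Z, mul(add(Z, SZ), SSZ)), mul(SSZ, add(SSZ, Z)))))
  [7] S(S(add(mul(add(Z, SZ), SSZ), mul(SSZ, add(SSZ, Z)))))
  [8] S(S(add(mul(SZ, SSZ), mul(SSZ, add(SSZ, Z)))))
  [9] S(S(add(add(SSZ, mul(Z, SSZ)), mul(SSZ, add(SSZ, Z)))))
  [10] S(S(add(S(add(SZ, mul(Z, SSZ))), mul(SSZ, add(SSZ, Z)))))
  [11] S(S(S(add(add(SZ, mul(Z, SSZ)), mul(SSZ, add(SSZ, Z))))))
  [12] S(S(S(add(S(add(Z, mul(Z, SSZ))), mul(SSZ, add(SSZ, Z))))))
  [13] S(S(S(S(add(add(Z, mul(Z, SSZ)), mul(SSZ, add(SSZ, Z)))))))
  [14] S(S(S(S(add(mul(Z, SSZ), mul(SSZ, add(SSZ, Z)))))))
  [15] S(S(S(S(add(Z, mul(SSZ, add(SSZ, Z)))))))
  [16] S(S(S(S(mul(SSZ, add(SSZ, Z))))))
  [17] S(S(S(S(add(add(SSZ, Z), mul(SZ, add(SSZ, Z)))))))
  [18] S(S(S(S(add(S(add(SZ, Z)), mul(SZ, add(SSZ, Z)))))))
  [19] S(S(S(S(S(add(add(SZ, Z), mul(SZ, add(SSZ, Z))))))))
  [20] S(S(S(S(S(add(S(add(Z, Z)), mul(SZ, add(SSZ, Z))))))))
  [21] S(S(S(S(S(S(add(add(Z, Z), mul(SZ, add(SSZ, Z)))))))))
  [22] S(S(S(S(S(S(add(Z, mul(SZ, add(SSZ, Z)))))))))
  [23] S(S(S(S(S(S(mul(SZ, add(SSZ, Z))))))))
  [24] S(S(S(S(S(S(add(add(SSZ, Z), mul(Z, add(SSZ, Z)))))))))
  [25] S(S(S(S(S(S(add(S(add(SZ, Z)), mul(Z, add(SSZ, Z)))))))))
  [26] S(S(S(S(S(S(S(add(add(SZ, Z), mul(Z, add(SSZ, Z))))))))))
  [27] S(S(S(S(S(S(S(add(S(add(Z, Z)), mul(Z, add(SSZ, Z))))))))))
  [28] S(S(S(S(S(S(S(S(add(add(Z, Z), mul(Z, add(SSZ, Z)))))))))))
  [29] S(S(S(S(S(S(S(S(add(Z, mul(Z, add(SSZ, Z)))))))))))
  [30] S(S(S(S(S(S(S(S(mul(Z, add(SSZ, Z))))))))))
  [31] S^8(Z)

Term B:
  start: add(SSSZ, SZ)
  [1] S(add(SSZ, SZ))
  [2] S(S(add(SZ, SZ)))
  [3] S(S(S(add(Z, SZ))))
  [4] S^4(Z)

Answer: DIFFERENT — A ⇓ S^8(Z), B ⇓ S^4(Z)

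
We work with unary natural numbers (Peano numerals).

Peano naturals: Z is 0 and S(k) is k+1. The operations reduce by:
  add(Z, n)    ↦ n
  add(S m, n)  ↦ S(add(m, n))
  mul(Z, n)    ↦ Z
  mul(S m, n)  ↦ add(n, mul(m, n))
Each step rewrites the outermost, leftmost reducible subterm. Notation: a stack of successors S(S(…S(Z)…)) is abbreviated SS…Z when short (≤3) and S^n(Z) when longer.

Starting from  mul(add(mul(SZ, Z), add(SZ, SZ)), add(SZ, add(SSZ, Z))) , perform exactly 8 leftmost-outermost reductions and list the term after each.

Answer: after 8 steps: S(add(add(Z, add(SSZ, Z)), mul(add(Z, SZ), add(SZ, add(SSZ, Z)))))

Working:
  start: mul(add(mul(SZ, Z), add(SZ, SZ)), add(SZ, add(SSZ, Z)))
  [1] mul(add(add(Z, mul(Z, Z)), add(SZ, SZ)), add(SZ, add(SSZ, Z)))
  [2] mul(add(mul(Z, Z), add(SZ, SZ)), add(SZ, add(SSZ, Z)))
  [3] mul(add(Z, add(SZ, SZ)), add(SZ, add(SSZ, Z)))
  [4] mul(add(SZ, SZ), add(SZ, add(SSZ, Z)))
  [5] mul(S(add(Z, SZ)), add(SZ, add(SSZ, Z)))
  [6] add(add(SZ, add(SSZ, Z)), mul(add(Z, SZ), add(SZ, add(SSZ, Z))))
  [7] add(S(add(Z, add(SSZ, Z))), mul(add(Z, SZ), add(SZ, add(SSZ, Z))))
  [8] S(add(add(Z, add(SSZ, Z)), mul(add(Z, SZ), add(SZ, add(SSZ, Z)))))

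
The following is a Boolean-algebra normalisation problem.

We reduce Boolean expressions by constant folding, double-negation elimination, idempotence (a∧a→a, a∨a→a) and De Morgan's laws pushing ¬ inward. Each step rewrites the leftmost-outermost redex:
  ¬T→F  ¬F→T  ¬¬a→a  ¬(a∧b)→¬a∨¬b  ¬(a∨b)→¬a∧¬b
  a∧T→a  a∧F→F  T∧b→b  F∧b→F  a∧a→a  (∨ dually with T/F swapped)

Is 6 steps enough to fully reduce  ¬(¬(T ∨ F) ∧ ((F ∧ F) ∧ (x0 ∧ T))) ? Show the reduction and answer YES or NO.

Answer: YES — reaches normal form T in 4 ≤ 6 steps

Reduction:
  start: ¬(¬(T ∨ F) ∧ ((F ∧ F) ∧ (x0 ∧ T)))
  [1] ¬¬(T ∨ F) ∨ ¬((F ∧ F) ∧ (x0 ∧ T))
  [2] (T ∨ F) ∨ ¬((F ∧ F) ∧ (x0 ∧ T))
  [3] T ∨ ¬((F ∧ F) ∧ (x0 ∧ T))
  [4] T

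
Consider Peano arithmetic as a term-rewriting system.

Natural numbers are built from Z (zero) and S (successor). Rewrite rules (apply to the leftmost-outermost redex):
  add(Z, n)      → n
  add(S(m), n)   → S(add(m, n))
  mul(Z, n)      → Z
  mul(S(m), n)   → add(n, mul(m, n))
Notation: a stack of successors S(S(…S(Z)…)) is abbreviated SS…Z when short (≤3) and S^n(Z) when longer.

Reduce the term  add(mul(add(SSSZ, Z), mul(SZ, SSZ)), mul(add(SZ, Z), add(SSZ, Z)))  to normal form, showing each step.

Answer: normal form = S^8(Z)  (in 49 steps)

Reduction:
  start: add(mul(add(SSSZ, Z), mul(SZ, SSZ)), mul(add(SZ, Z), add(SSZ, Z)))
  [1] add(mul(S(add(SSZ, Z)), mul(SZ, SSZ)), mul(add(SZ, Z), add(SSZ, Z)))
  [2] add(add(mul(SZ, SSZ), mul(add(SSZ, Z), mul(SZ, SSZ))), mul(add(SZ, Z), add(SSZ, Z)))
  [3] add(add(add(SSZ, mul(Z, SSZ)), mul(add(SSZ, Z), mul(SZ, SSZ))), mul(add(SZ, Z), add(SSZ, Z)))
  [4] add(add(S(add(SZ, mul(Z, SSZ))), mul(add(SSZ, Z), mul(SZ, SSZ))), mul(add(SZ, Z), add(SSZ, Z)))
  [5] add(S(add(add(SZ, mul(Z, SSZ)), mul(add(SSZ, Z), mul(SZ, SSZ)))), mul(add(SZ, Z), add(SSZ, Z)))
  [6] S(add(add(add(SZ, mul(Z, SSZ)), mul(add(SSZ, Z), mul(SZ, SSZ))), mul(add(SZ, Z), add(SSZ, Z))))
  [7] S(add(add(S(add(Z, mul(Z, SSZ))), mul(add(SSZ, Z), mul(SZ, SSZ))), mul(add(SZ, Z), add(SSZ, Z))))
  [8] S(add(S(add(add(Z, mul(Z, SSZ)), mul(add(SSZ, Z), mul(SZ, SSZ)))), mul(add(SZ, Z), add(SSZ, Z))))
  [9] S(S(add(add(add(Z, mul(Z, SSZ)), mul(add(SSZ, Z), mul(SZ, SSZ))), mul(add(SZ, Z), add(SSZ, Z)))))
  [10] S(S(add(add(mul(Z, SSZ), mul(add(SSZ, Z), mul(SZ, SSZ))), mul(add(SZ, Z), add(SSZ, Z)))))
  [11] S(S(add(add(Z, mul(add(SSZ, Z), mul(SZ, SSZ))), mul(add(SZ, Z), add(SSZ, Z)))))
  [12] S(S(add(mul(add(SSZ, Z), mul(SZ, SSZ)), mul(add(SZ, Z), add(SSZ, Z)))))
  [13] S(S(add(mul(S(add(SZ, Z)), mul(SZ, SSZ)), mul(add(SZ, Z), add(SSZ, Z)))))
  [14] S(S(add(add(mul(SZ, SSZ), mul(add(SZ, Z), mul(SZ, SSZ))), mul(add(SZ, Z), add(SSZ, Z)))))
  [15] S(S(add(add(add(SSZ, mul(Z, SSZ)), mul(add(SZ, Z), mul(SZ, SSZ))), mul(add(SZ, Z), add(SSZ, Z)))))
  [16] S(S(add(add(S(add(SZ, mul(Z, SSZ))), mul(add(SZ, Z), mul(SZ, SSZ))), mul(add(SZ, Z), add(SSZ, Z)))))
  [17] S(S(add(S(add(add(SZ, mul(Z, SSZ)), mul(add(SZ, Z), mul(SZ, SSZ)))), mul(add(SZ, Z), add(SSZ, Z)))))
  [18] S(S(S(add(add(add(SZ, mul(Z, SSZ)), mul(add(SZ, Z), mul(SZ, SSZ))), mul(add(SZ, Z), add(SSZ, Z))))))
  [19] S(S(S(add(add(S(add(Z, mul(Z, SSZ))), mul(add(SZ, Z), mul(SZ, SSZ))), mul(add(SZ, Z), add(SSZ, Z))))))
  [20] S(S(S(add(S(add(add(Z, mul(Z, SSZ)), mul(add(SZ, Z), mul(SZ, SSZ)))), mul(add(SZ, Z), add(SSZ, Z))))))
  [21] S(S(S(S(add(add(add(Z, mul(Z, SSZ)), mul(add(SZ, Z), mul(SZ, SSZ))), mul(add(SZ, Z), add(SSZ, Z)))))))
  [22] S(S(S(S(add(add(mul(Z, SSZ), mul(add(SZ, Z), mul(SZ, SSZ))), mul(add(SZ, Z), add(SSZ, Z)))))))
  [23] S(S(S(S(add(add(Z, mul(add(SZ, Z), mul(SZ, SSZ))), mul(add(SZ, Z), add(SSZ, Z)))))))
  [24] S(S(S(S(add(mul(add(SZ, Z), mul(SZ, SSZ)), mul(add(SZ, Z), add(SSZ, Z)))))))
  [25] S(S(S(S(add(mul(S(add(Z, Z)), mul(SZ, SSZ)), mul(add(SZ, Z), add(SSZ, Z)))))))
  [26] S(S(S(S(add(add(mul(SZ, SSZ), mul(add(Z, Z), mul(SZ, SSZ))), mul(add(SZ, Z), add(SSZ, Z)))))))
  [27] S(S(S(S(add(add(add(SSZ, mul(Z, SSZ)), mul(add(Z, Z), mul(SZ, SSZ))), mul(add(SZ, Z), add(SSZ, Z)))))))
  [28] S(S(S(S(add(add(S(add(SZ, mul(Z, SSZ))), mul(add(Z, Z), mul(SZ, SSZ))), mul(add(SZ, Z), add(SSZ, Z)))))))
  [29] S(S(S(S(add(S(add(add(SZ, mul(Z, SSZ)), mul(add(Z, Z), mul(SZ, SSZ)))), mul(add(SZ, Z), add(SSZ, Z)))))))
  [30] S(S(S(S(S(add(add(add(SZ, mul(Z, SSZ)), mul(add(Z, Z), mul(SZ, SSZ))), mul(add(SZ, Z), add(SSZ, Z))))))))
  [31] S(S(S(S(S(add(add(S(add(Z, mul(Z, SSZ))), mul(add(Z, Z), mul(SZ, SSZ))), mul(add(SZ, Z), add(SSZ, Z))))))))
  [32] S(S(S(S(S(add(S(add(add(Z, mul(Z, SSZ)), mul(add(Z, Z), mul(SZ, SSZ)))), mul(add(SZ, Z), add(SSZ, Z))))))))
  [33] S(S(S(S(S(S(add(add(add(Z, mul(Z, SSZ)), mul(add(Z, Z), mul(SZ, SSZ))), mul(add(SZ, Z), add(SSZ, Z)))))))))
  [34] S(S(S(S(S(S(add(add(mul(Z, SSZ), mul(add(Z, Z), mul(SZ, SSZ))), mul(add(SZ, Z), add(SSZ, Z)))))))))
  [35] S(S(S(S(S(S(add(add(Z, mul(add(Z, Z), mul(SZ, SSZ))), mul(add(SZ, Z), add(SSZ, Z)))))))))
  [36] S(S(S(S(S(S(add(mul(add(Z, Z), mul(SZ, SSZ)), mul(add(SZ, Z), add(SSZ, Z)))))))))
  [37] S(S(S(S(S(S(add(mul(Z, mul(SZ, SSZ)), mul(add(SZ, Z), add(SSZ, Z)))))))))
  [38] S(S(S(S(S(S(add(Z, mul(add(SZ, Z), add(SSZ, Z)))))))))
  [39] S(S(S(S(S(S(mul(add(SZ, Z), add(SSZ, Z))))))))
  [40] S(S(S(S(S(S(mul(S(add(Z, Z)), add(SSZ, Z))))))))
  [41] S(S(S(S(S(S(add(add(SSZ, Z), mul(add(Z, Z), add(SSZ, Z)))))))))
  [42] S(S(S(S(S(S(add(S(add(SZ, Z)), mul(add(Z, Z), add(SSZ, Z)))))))))
  [43] S(S(S(S(S(S(S(add(add(SZ, Z), mul(add(Z, Z), add(SSZ, Z))))))))))
  [44] S(S(S(S(S(S(S(add(S(add(Z, Z)), mul(add(Z, Z), add(SSZ, Z))))))))))
  [45] S(S(S(S(S(S(S(S(add(add(Z, Z), mul(add(Z, Z), add(SSZ, Z)))))))))))
  [46] S(S(S(S(S(S(S(S(add(Z, mul(add(Z, Z), add(SSZ, Z)))))))))))
  [47] S(S(S(S(S(S(S(S(mul(add(Z, Z), add(SSZ, Z))))))))))
  [48] S(S(S(S(S(S(S(S(mul(Z, add(SSZ, Z))))))))))
  [49] S^8(Z)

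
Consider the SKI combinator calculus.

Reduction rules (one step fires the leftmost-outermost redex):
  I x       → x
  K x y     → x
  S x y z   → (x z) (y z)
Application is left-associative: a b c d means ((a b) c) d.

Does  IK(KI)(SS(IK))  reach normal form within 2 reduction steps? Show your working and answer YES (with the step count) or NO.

  start: IK(KI)(SS(IK))
  [1] K(KI)(SS(IK))
  [2] KI

Answer: YES — reaches normal form KI in 2 ≤ 2 steps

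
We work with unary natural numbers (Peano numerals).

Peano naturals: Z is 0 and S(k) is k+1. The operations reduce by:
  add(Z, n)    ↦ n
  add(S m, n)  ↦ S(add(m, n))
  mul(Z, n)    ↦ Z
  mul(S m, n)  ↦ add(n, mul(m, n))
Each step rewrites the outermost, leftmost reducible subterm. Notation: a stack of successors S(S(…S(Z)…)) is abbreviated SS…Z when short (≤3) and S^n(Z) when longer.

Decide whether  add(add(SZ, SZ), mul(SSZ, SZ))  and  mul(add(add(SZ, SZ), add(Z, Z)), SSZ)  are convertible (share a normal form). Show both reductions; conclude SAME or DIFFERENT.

Term A:
  start: add(add(SZ, SZ), mul(SSZ, SZ))
  →1  add(S(add(Z, SZ)), mul(SSZ, SZ))
  →2  S(add(add(Z, SZ), mul(SSZ, SZ)))
  →3  S(add(SZ, mul(SSZ, SZ)))
  →4  S(S(add(Z, mul(SSZ, SZ))))
  →5  S(S(mul(SSZ, SZ)))
  →6  S(S(add(SZ, mul(SZ, SZ))))
  →7  S(S(S(add(Z, mul(SZ, SZ)))))
  →8  S(S(S(mul(SZ, SZ))))
  →9  S(S(S(add(SZ, mul(Z, SZ)))))
  →10  S(S(S(S(add(Z, mul(Z, SZ))))))
  →11  S(S(S(S(mul(Z, SZ)))))
  →12  S^4(Z)

Term B:
  start: mul(add(add(SZ, SZ), add(Z, Z)), SSZ)
  →1  mul(add(S(add(Z, SZ)), add(Z, Z)), SSZ)
  →2  mul(S(add(add(Z, SZ), add(Z, Z))), SSZ)
  →3  add(SSZ, mul(add(add(Z, SZ), add(Z, Z)), SSZ))
  →4  S(add(SZ, mul(add(add(Z, SZ), add(Z, Z)), SSZ)))
  →5  S(S(add(Z, mul(add(add(Z, SZ), add(Z, Z)), SSZ))))
  →6  S(S(mul(add(add(Z, SZ), add(Z, Z)), SSZ)))
  →7  S(S(mul(add(SZ, add(Z, Z)), SSZ)))
  →8  S(S(mul(S(add(Z, add(Z, Z))), SSZ)))
  →9  S(S(add(SSZ, mul(add(Z, add(Z, Z)), SSZ))))
  →10  S(S(S(add(SZ, mul(add(Z, add(Z, Z)), SSZ)))))
  →11  S(S(S(S(add(Z, mul(add(Z, add(Z, Z)), SSZ))))))
  →12  S(S(S(S(mul(add(Z, add(Z, Z)), SSZ)))))
  →13  S(S(S(S(mul(add(Z, Z), SSZ)))))
  →14  S(S(S(S(mul(Z, SSZ)))))
  →15  S^4(Z)

Answer: SAME — A ⇓ S^4(Z), B ⇓ S^4(Z)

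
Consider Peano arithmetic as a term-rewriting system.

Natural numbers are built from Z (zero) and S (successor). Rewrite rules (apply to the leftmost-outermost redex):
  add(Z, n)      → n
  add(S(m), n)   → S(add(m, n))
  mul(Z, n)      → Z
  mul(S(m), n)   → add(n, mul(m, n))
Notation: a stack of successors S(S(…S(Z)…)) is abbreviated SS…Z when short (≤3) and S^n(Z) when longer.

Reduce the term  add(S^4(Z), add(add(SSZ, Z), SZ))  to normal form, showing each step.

Answer: normal form = S^7(Z)  (in 11 steps)

Derivation:
  start: add(S^4(Z), add(add(SSZ, Z), SZ))
  step 1: S(add(SSSZ, add(add(SSZ, Z), SZ)))
  step 2: S(S(add(SSZ, add(add(SSZ, Z), SZ))))
  step 3: S(S(S(add(SZ, add(add(SSZ, Z), SZ)))))
  step 4: S(S(S(S(add(Z, add(add(SSZ, Z), SZ))))))
  step 5: S(S(S(S(add(add(SSZ, Z), SZ)))))
  step 6: S(S(S(S(add(S(add(SZ, Z)), SZ)))))
  step 7: S(S(S(S(S(add(add(SZ, Z), SZ))))))
  step 8: S(S(S(S(S(add(S(add(Z, Z)), SZ))))))
  step 9: S(S(S(S(S(S(add(add(Z, Z), SZ)))))))
  step 10: S(S(S(S(S(S(add(Z, SZ)))))))
  step 11: S^7(Z)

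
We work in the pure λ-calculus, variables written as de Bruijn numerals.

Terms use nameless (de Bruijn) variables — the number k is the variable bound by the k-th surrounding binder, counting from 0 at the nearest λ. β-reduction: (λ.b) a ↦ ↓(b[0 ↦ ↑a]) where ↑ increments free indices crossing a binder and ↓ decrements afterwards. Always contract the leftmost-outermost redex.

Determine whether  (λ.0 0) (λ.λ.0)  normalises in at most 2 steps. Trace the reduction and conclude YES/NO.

  start: (λ.0 0) (λ.λ.0)
  [1] (λ.λ.0) (λ.λ.0)
  [2] λ.0

Answer: YES — reaches normal form λ.0 in 2 ≤ 2 steps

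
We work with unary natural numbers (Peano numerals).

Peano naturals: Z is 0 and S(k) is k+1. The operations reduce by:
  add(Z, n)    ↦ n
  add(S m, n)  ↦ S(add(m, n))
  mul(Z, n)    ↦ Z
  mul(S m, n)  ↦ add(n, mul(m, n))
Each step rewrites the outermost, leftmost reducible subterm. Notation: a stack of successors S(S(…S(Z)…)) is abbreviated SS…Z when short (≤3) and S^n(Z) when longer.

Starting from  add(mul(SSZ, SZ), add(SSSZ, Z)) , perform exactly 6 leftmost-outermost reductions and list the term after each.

Answer: after 6 steps: S(add(S(add(Z, mul(Z, SZ))), add(SSSZ, Z)))

Working:
  start: add(mul(SSZ, SZ), add(SSSZ, Z))
  step 1: add(add(SZ, mul(SZ, SZ)), add(SSSZ, Z))
  step 2: add(S(add(Z, mul(SZ, SZ))), add(SSSZ, Z))
  step 3: S(add(add(Z, mul(SZ, SZ)), add(SSSZ, Z)))
  step 4: S(add(mul(SZ, SZ), add(SSSZ, Z)))
  step 5: S(add(add(SZ, mul(Z, SZ)), add(SSSZ, Z)))
  step 6: S(add(S(add(Z, mul(Z, SZ))), add(SSSZ, Z)))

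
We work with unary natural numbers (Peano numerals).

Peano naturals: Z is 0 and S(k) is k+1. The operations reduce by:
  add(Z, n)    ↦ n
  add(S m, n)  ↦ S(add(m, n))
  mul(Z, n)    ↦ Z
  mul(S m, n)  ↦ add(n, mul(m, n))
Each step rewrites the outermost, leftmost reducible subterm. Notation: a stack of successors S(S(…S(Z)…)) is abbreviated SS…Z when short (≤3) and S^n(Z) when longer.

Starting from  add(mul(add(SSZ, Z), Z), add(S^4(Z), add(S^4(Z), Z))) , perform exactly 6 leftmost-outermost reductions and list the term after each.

  start: add(mul(add(SSZ, Z), Z), add(S^4(Z), add(S^4(Z), Z)))
  step 1: add(mul(S(add(SZ, Z)), Z), add(S^4(Z), add(S^4(Z), Z)))
  step 2: add(add(Z, mul(add(SZ, Z), Z)), add(S^4(Z), add(S^4(Z), Z)))
  step 3: add(mul(add(SZ, Z), Z), add(S^4(Z), add(S^4(Z), Z)))
  step 4: add(mul(S(add(Z, Z)), Z), add(S^4(Z), add(S^4(Z), Z)))
  step 5: add(add(Z, mul(add(Z, Z), Z)), add(S^4(Z), add(S^4(Z), Z)))
  step 6: add(mul(add(Z, Z), Z), add(S^4(Z), add(S^4(Z), Z)))

Answer: after 6 steps: add(mul(add(Z, Z), Z), add(S^4(Z), add(S^4(Z), Z)))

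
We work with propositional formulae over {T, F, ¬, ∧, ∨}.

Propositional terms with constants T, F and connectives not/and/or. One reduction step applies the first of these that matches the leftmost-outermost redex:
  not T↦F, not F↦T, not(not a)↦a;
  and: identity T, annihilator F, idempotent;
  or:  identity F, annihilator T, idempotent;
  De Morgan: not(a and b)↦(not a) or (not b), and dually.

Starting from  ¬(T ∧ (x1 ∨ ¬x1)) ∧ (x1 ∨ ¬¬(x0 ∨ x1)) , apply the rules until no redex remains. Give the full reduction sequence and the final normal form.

  start: ¬(T ∧ (x1 ∨ ¬x1)) ∧ (x1 ∨ ¬¬(x0 ∨ x1))
  [1] (¬T ∨ ¬(x1 ∨ ¬x1)) ∧ (x1 ∨ ¬¬(x0 ∨ x1))
  [2] (F ∨ ¬(x1 ∨ ¬x1)) ∧ (x1 ∨ ¬¬(x0 ∨ x1))
  [3] ¬(x1 ∨ ¬x1) ∧ (x1 ∨ ¬¬(x0 ∨ x1))
  [4] (¬x1 ∧ ¬¬x1) ∧ (x1 ∨ ¬¬(x0 ∨ x1))
  [5] (¬x1 ∧ x1) ∧ (x1 ∨ ¬¬(x0 ∨ x1))
  [6] (¬x1 ∧ x1) ∧ (x1 ∨ (x0 ∨ x1))

Answer: normal form = (¬x1 ∧ x1) ∧ (x1 ∨ (x0 ∨ x1))  (in 6 steps)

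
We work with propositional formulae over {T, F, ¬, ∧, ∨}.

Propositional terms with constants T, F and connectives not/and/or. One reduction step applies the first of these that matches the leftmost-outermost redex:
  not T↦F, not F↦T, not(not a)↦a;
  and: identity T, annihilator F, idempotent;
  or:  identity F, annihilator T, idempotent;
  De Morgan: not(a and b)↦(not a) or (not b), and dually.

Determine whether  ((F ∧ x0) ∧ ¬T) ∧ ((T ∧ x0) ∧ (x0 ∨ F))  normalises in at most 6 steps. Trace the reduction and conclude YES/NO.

  start: ((F ∧ x0) ∧ ¬T) ∧ ((T ∧ x0) ∧ (x0 ∨ F))
  step 1: (F ∧ ¬T) ∧ ((T ∧ x0) ∧ (x0 ∨ F))
  step 2: F ∧ ((T ∧ x0) ∧ (x0 ∨ F))
  step 3: F

Answer: YES — reaches normal form F in 3 ≤ 6 steps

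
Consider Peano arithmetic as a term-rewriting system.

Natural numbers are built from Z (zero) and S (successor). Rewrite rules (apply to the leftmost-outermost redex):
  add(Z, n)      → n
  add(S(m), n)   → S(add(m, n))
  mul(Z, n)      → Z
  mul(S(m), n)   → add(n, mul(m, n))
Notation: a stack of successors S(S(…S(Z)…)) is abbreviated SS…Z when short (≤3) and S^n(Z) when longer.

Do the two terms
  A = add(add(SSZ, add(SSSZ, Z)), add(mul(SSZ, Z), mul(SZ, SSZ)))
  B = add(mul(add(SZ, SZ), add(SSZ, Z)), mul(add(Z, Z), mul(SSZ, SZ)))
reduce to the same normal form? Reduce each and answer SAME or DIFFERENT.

Term A:
  start: add(add(SSZ, add(SSSZ, Z)), add(mul(SSZ, Z), mul(SZ, SSZ)))
  →1  add(S(add(SZ, add(SSSZ, Z))), add(mul(SSZ, Z), mul(SZ, SSZ)))
  →2  S(add(add(SZ, add(SSSZ, Z)), add(mul(SSZ, Z), mul(SZ, SSZ))))
  →3  S(add(S(add(Z, add(SSSZ, Z))), add(mul(SSZ, Z), mul(SZ, SSZ))))
  →4  S(S(add(add(Z, add(SSSZ, Z)), add(mul(SSZ, Z), mul(SZ, SSZ)))))
  →5  S(S(add(add(SSSZ, Z), add(mul(SSZ, Z), mul(SZ, SSZ)))))
  →6  S(S(add(S(add(SSZ, Z)), add(mul(SSZ, Z), mul(SZ, SSZ)))))
  →7  S(S(S(add(add(SSZ, Z), add(mul(SSZ, Z), mul(SZ, SSZ))))))
  →8  S(S(S(add(S(add(SZ, Z)), add(mul(SSZ, Z), mul(SZ, SSZ))))))
  →9  S(S(S(S(add(add(SZ, Z), add(mul(SSZ, Z), mul(SZ, SSZ)))))))
  →10  S(S(S(S(add(S(add(Z, Z)), add(mul(SSZ, Z), mul(SZ, SSZ)))))))
  →11  S(S(S(S(S(add(add(Z, Z), add(mul(SSZ, Z), mul(SZ, SSZ))))))))
  →12  S(S(S(S(S(add(Z, add(mul(SSZ, Z), mul(SZ, SSZ))))))))
  →13  S(S(S(S(S(add(mul(SSZ, Z), mul(SZ, SSZ)))))))
  →14  S(S(S(S(S(add(add(Z, mul(SZ, Z)), mul(SZ, SSZ)))))))
  →15  S(S(S(S(S(add(mul(SZ, Z), mul(SZ, SSZ)))))))
  →16  S(S(S(S(S(add(add(Z, mul(Z, Z)), mul(SZ, SSZ)))))))
  →17  S(S(S(S(S(add(mul(Z, Z), mul(SZ, SSZ)))))))
  →18  S(S(S(S(S(add(Z, mul(SZ, SSZ)))))))
  →19  S(S(S(S(S(mul(SZ, SSZ))))))
  →20  S(S(S(S(S(add(SSZ, mul(Z, SSZ)))))))
  →21  S(S(S(S(S(S(add(SZ, mul(Z, SSZ))))))))
  →22  S(S(S(S(S(S(S(add(Z, mul(Z, SSZ)))))))))
  →23  S(S(S(S(S(S(S(mul(Z, SSZ))))))))
  →24  S^7(Z)

Term B:
  start: add(mul(add(SZ, SZ), add(SSZ, Z)), mul(add(Z, Z), mul(SSZ, SZ)))
  →1  add(mul(S(add(Z, SZ)), add(SSZ, Z)), mul(add(Z, Z), mul(SSZ, SZ)))
  →2  add(add(add(SSZ, Z), mul(add(Z, SZ), add(SSZ, Z))), mul(add(Z, Z), mul(SSZ, SZ)))
  →3  add(add(S(add(SZ, Z)), mul(add(Z, SZ), add(SSZ, Z))), mul(add(Z, Z), mul(SSZ, SZ)))
  →4  add(S(add(add(SZ, Z), mul(add(Z, SZ), add(SSZ, Z)))), mul(add(Z, Z), mul(SSZ, SZ)))
  →5  S(add(add(add(SZ, Z), mul(add(Z, SZ), add(SSZ, Z))), mul(add(Z, Z), mul(SSZ, SZ))))
  →6  S(add(add(S(add(Z, Z)), mul(add(Z, SZ), add(SSZ, Z))), mul(add(Z, Z), mul(SSZ, SZ))))
  →7  S(add(S(add(add(Z, Z), mul(add(Z, SZ), add(SSZ, Z)))), mul(add(Z, Z), mul(SSZ, SZ))))
  →8  S(S(add(add(add(Z, Z), mul(add(Z, SZ), add(SSZ, Z))), mul(add(Z, Z), mul(SSZ, SZ)))))
  →9  S(S(add(add(Z, mul(add(Z, SZ), add(SSZ, Z))), mul(add(Z, Z), mul(SSZ, SZ)))))
  →10  S(S(add(mul(add(Z, SZ), add(SSZ, Z)), mul(add(Z, Z), mul(SSZ, SZ)))))
  →11  S(S(add(mul(SZ, add(SSZ, Z)), mul(add(Z, Z), mul(SSZ, SZ)))))
  →12  S(S(add(add(add(SSZ, Z), mul(Z, add(SSZ, Z))), mul(add(Z, Z), mul(SSZ, SZ)))))
  →13  S(S(add(add(S(add(SZ, Z)), mul(Z, add(SSZ, Z))), mul(add(Z, Z), mul(SSZ, SZ)))))
  →14  S(S(add(S(add(add(SZ, Z), mul(Z, add(SSZ, Z)))), mul(add(Z, Z), mul(SSZ, SZ)))))
  →15  S(S(S(add(add(add(SZ, Z), mul(Z, add(SSZ, Z))), mul(add(Z, Z), mul(SSZ, SZ))))))
  →16  S(S(S(add(add(S(add(Z, Z)), mul(Z, add(SSZ, Z))), mul(add(Z, Z), mul(SSZ, SZ))))))
  →17  S(S(S(add(S(add(add(Z, Z), mul(Z, add(SSZ, Z)))), mul(add(Z, Z), mul(SSZ, SZ))))))
  →18  S(S(S(S(add(add(add(Z, Z), mul(Z, add(SSZ, Z))), mul(add(Z, Z), mul(SSZ, SZ)))))))
  →19  S(S(S(S(add(add(Z, mul(Z, add(SSZ, Z))), mul(add(Z, Z), mul(SSZ, SZ)))))))
  →20  S(S(S(S(add(mul(Z, add(SSZ, Z)), mul(add(Z, Z), mul(SSZ, SZ)))))))
  →21  S(S(S(S(add(Z, mul(add(Z, Z), mul(SSZ, SZ)))))))
  →22  S(S(S(S(mul(add(Z, Z), mul(SSZ, SZ))))))
  →23  S(S(S(S(mul(Z, mul(SSZ, SZ))))))
  →24  S^4(Z)

Answer: DIFFERENT — A ⇓ S^7(Z), B ⇓ S^4(Z)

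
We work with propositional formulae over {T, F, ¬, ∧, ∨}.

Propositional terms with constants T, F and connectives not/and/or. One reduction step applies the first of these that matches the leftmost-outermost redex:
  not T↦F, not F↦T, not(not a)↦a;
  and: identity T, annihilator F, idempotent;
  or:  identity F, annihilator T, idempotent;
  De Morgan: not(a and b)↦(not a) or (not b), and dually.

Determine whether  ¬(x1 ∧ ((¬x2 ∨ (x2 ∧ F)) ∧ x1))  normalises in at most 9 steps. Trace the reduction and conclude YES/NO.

Answer: YES — reaches normal form ¬x1 ∨ (x2 ∨ ¬x1) in 8 ≤ 9 steps

Derivation:
  start: ¬(x1 ∧ ((¬x2 ∨ (x2 ∧ F)) ∧ x1))
  →1  ¬x1 ∨ ¬((¬x2 ∨ (x2 ∧ F)) ∧ x1)
  →2  ¬x1 ∨ (¬(¬x2 ∨ (x2 ∧ F)) ∨ ¬x1)
  →3  ¬x1 ∨ ((¬¬x2 ∧ ¬(x2 ∧ F)) ∨ ¬x1)
  →4  ¬x1 ∨ ((x2 ∧ ¬(x2 ∧ F)) ∨ ¬x1)
  →5  ¬x1 ∨ ((x2 ∧ (¬x2 ∨ ¬F)) ∨ ¬x1)
  →6  ¬x1 ∨ ((x2 ∧ (¬x2 ∨ T)) ∨ ¬x1)
  →7  ¬x1 ∨ ((x2 ∧ T) ∨ ¬x1)
  →8  ¬x1 ∨ (x2 ∨ ¬x1)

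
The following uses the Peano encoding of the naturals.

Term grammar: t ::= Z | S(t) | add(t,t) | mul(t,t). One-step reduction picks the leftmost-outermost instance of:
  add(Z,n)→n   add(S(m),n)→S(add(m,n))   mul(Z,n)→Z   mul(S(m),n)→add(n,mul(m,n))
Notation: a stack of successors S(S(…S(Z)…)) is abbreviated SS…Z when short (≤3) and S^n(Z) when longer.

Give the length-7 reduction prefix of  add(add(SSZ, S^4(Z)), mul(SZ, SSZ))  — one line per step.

Answer: after 7 steps: S(S(S(S(add(SSZ, mul(SZ, SSZ))))))

Reduction:
  start: add(add(SSZ, S^4(Z)), mul(SZ, SSZ))
  step 1: add(S(add(SZ, S^4(Z))), mul(SZ, SSZ))
  step 2: S(add(add(SZ, S^4(Z)), mul(SZ, SSZ)))
  step 3: S(add(S(add(Z, S^4(Z))), mul(SZ, SSZ)))
  step 4: S(S(add(add(Z, S^4(Z)), mul(SZ, SSZ))))
  step 5: S(S(add(S^4(Z), mul(SZ, SSZ))))
  step 6: S(S(S(add(SSSZ, mul(SZ, SSZ)))))
  step 7: S(S(S(S(add(SSZ, mul(SZ, SSZ))))))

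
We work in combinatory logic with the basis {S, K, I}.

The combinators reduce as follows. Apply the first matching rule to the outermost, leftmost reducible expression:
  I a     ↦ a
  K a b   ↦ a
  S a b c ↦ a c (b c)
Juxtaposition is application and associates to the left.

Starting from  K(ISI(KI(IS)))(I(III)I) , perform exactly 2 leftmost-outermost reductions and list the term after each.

Answer: after 2 steps: SI(KI(IS))

Derivation:
  start: K(ISI(KI(IS)))(I(III)I)
  [1] ISI(KI(IS))
  [2] SI(KI(IS))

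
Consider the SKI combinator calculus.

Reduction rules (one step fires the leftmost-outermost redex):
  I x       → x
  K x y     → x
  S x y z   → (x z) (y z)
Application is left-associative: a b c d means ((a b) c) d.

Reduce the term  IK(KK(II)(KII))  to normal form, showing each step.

Answer: normal form = K(KI)  (in 3 steps)

Reduction:
  start: IK(KK(II)(KII))
  step 1: K(KK(II)(KII))
  step 2: K(K(KII))
  step 3: K(KI)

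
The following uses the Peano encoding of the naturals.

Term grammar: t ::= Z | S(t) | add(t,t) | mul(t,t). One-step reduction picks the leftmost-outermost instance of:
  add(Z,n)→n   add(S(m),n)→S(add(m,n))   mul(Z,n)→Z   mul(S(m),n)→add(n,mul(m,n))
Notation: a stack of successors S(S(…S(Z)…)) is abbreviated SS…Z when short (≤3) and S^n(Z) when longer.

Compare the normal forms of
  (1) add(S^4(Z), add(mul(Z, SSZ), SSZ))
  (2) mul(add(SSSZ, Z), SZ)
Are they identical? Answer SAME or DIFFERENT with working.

Answer: DIFFERENT — A ⇓ S^6(Z), B ⇓ SSSZ

Reduction:
Term A:
  start: add(S^4(Z), add(mul(Z, SSZ), SSZ))
  →1  S(add(SSSZ, add(mul(Z, SSZ), SSZ)))
  →2  S(S(add(SSZ, add(mul(Z, SSZ), SSZ))))
  →3  S(S(S(add(SZ, add(mul(Z, SSZ), SSZ)))))
  →4  S(S(S(S(add(Z, add(mul(Z, SSZ), SSZ))))))
  →5  S(S(S(S(add(mul(Z, SSZ), SSZ)))))
  →6  S(S(S(S(add(Z, SSZ)))))
  →7  S^6(Z)

Term B:
  start: mul(add(SSSZ, Z), SZ)
  →1  mul(S(add(SSZ, Z)), SZ)
  →2  add(SZ, mul(add(SSZ, Z), SZ))
  →3  S(add(Z, mul(add(SSZ, Z), SZ)))
  →4  S(mul(add(SSZ, Z), SZ))
  →5  S(mul(S(add(SZ, Z)), SZ))
  →6  S(add(SZ, mul(add(SZ, Z), SZ)))
  →7  S(S(add(Z, mul(add(SZ, Z), SZ))))
  →8  S(S(mul(add(SZ, Z), SZ)))
  →9  S(S(mul(S(add(Z, Z)), SZ)))
  →10  S(S(add(SZ, mul(add(Z, Z), SZ))))
  →11  S(S(S(add(Z, mul(add(Z, Z), SZ)))))
  →12  S(S(S(mul(add(Z, Z), SZ))))
  →13  S(S(S(mul(Z, SZ))))
  →14  SSSZ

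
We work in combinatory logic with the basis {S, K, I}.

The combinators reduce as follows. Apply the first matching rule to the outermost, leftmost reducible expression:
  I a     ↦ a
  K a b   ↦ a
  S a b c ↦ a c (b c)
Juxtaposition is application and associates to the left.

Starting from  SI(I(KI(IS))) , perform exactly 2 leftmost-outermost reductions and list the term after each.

Answer: after 2 steps: SII

Working:
  start: SI(I(KI(IS)))
  [1] SI(KI(IS))
  [2] SII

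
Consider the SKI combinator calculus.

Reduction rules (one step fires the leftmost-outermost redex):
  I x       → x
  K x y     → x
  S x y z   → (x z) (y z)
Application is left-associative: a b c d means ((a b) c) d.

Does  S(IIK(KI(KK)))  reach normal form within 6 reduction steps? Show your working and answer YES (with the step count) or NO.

Answer: YES — reaches normal form S(KI) in 3 ≤ 6 steps

Working:
  start: S(IIK(KI(KK)))
  [1] S(IK(KI(KK)))
  [2] S(K(KI(KK)))
  [3] S(KI)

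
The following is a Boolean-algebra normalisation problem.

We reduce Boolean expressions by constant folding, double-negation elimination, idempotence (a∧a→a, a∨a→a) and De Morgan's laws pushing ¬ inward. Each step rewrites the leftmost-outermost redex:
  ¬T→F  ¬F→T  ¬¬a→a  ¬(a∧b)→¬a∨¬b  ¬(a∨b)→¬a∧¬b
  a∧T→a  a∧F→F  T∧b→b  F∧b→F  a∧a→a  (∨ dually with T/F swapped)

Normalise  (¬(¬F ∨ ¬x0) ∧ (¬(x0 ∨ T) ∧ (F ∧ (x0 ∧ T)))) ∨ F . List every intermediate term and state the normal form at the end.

Answer: normal form = F  (in 5 steps)

Working:
  start: (¬(¬F ∨ ¬x0) ∧ (¬(x0 ∨ T) ∧ (F ∧ (x0 ∧ T)))) ∨ F
  →1  ¬(¬F ∨ ¬x0) ∧ (¬(x0 ∨ T) ∧ (F ∧ (x0 ∧ T)))
  →2  (¬¬F ∧ ¬¬x0) ∧ (¬(x0 ∨ T) ∧ (F ∧ (x0 ∧ T)))
  →3  (F ∧ ¬¬x0) ∧ (¬(x0 ∨ T) ∧ (F ∧ (x0 ∧ T)))
  →4  F ∧ (¬(x0 ∨ T) ∧ (F ∧ (x0 ∧ T)))
  →5  F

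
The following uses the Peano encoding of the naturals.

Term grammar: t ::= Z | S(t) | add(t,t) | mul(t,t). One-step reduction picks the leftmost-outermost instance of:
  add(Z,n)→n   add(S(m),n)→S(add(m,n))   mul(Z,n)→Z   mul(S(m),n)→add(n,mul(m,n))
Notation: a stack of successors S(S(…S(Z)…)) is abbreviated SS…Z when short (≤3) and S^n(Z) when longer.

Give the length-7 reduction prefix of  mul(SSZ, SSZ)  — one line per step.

  start: mul(SSZ, SSZ)
  →1  add(SSZ, mul(SZ, SSZ))
  →2  S(add(SZ, mul(SZ, SSZ)))
  →3  S(S(add(Z, mul(SZ, SSZ))))
  →4  S(S(mul(SZ, SSZ)))
  →5  S(S(add(SSZ, mul(Z, SSZ))))
  →6  S(S(S(add(SZ, mul(Z, SSZ)))))
  →7  S(S(S(S(add(Z, mul(Z, SSZ))))))

Answer: after 7 steps: S(S(S(S(add(Z, mul(Z, SSZ))))))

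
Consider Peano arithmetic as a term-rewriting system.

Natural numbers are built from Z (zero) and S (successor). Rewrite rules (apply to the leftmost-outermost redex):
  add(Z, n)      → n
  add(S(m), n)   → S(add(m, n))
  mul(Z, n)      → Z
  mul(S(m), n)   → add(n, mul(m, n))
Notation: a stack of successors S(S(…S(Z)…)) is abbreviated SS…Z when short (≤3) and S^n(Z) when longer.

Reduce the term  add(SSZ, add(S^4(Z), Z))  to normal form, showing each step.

  start: add(SSZ, add(S^4(Z), Z))
  →1  S(add(SZ, add(S^4(Z), Z)))
  →2  S(S(add(Z, add(S^4(Z), Z))))
  →3  S(S(add(S^4(Z), Z)))
  →4  S(S(S(add(SSSZ, Z))))
  →5  S(S(S(S(add(SSZ, Z)))))
  →6  S(S(S(S(S(add(SZ, Z))))))
  →7  S(S(S(S(S(S(add(Z, Z)))))))
  →8  S^6(Z)

Answer: normal form = S^6(Z)  (in 8 steps)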